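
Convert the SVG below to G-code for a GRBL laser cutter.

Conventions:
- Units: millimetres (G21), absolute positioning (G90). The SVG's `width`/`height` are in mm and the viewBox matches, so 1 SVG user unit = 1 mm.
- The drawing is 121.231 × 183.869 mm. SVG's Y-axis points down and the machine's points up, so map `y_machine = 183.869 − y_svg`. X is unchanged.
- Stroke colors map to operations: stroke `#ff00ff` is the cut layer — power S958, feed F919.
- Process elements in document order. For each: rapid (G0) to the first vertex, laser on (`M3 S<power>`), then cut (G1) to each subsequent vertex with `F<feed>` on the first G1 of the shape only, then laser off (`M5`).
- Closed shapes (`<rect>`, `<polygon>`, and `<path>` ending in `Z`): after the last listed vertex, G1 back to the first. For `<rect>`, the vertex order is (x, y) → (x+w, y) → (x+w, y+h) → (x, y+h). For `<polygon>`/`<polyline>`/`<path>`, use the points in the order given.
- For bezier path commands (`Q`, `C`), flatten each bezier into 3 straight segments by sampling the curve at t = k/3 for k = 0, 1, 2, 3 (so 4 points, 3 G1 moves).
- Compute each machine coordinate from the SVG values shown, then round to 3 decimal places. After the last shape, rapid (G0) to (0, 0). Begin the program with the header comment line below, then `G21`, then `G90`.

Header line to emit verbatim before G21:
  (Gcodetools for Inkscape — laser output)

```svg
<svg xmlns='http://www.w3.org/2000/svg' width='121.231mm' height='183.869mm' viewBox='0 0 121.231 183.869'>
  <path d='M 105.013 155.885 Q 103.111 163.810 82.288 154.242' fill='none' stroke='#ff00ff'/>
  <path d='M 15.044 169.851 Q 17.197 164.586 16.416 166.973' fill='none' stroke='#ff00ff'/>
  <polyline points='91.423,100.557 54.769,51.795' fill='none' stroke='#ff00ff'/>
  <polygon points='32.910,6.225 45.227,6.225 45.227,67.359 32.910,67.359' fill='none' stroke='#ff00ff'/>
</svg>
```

viewBox `0 0 121.231 183.869` with mm width/height → 1 unit = 1 mm. Flip: y_m = 183.869 − y_svg.

**Shape 1** — `<path>` quadratic bezier, stroke `#ff00ff` → cut (S958, F919). Control points (SVG): P0=(105.013,155.885), P1=(103.111,163.810), P2=(82.288,154.242); sampled at t=k/3. Machine vertices: (105.013,27.984) → (101.643,24.644) → (94.068,25.192) → (82.288,29.627). Open path.

**Shape 2** — `<path>` quadratic bezier, stroke `#ff00ff` → cut (S958, F919). Control points (SVG): P0=(15.044,169.851), P1=(17.197,164.586), P2=(16.416,166.973); sampled at t=k/3. Machine vertices: (15.044,14.018) → (16.153,16.678) → (16.611,17.637) → (16.416,16.896). Open path.

**Shape 3** — `<polyline>` line segment, stroke `#ff00ff` → cut (S958, F919). Machine vertices: (91.423,83.312) → (54.769,132.074). Open path.

**Shape 4** — `<polygon>` rectangle, stroke `#ff00ff` → cut (S958, F919). Machine vertices: (32.910,177.644) → (45.227,177.644) → (45.227,116.510) → (32.910,116.510) → (32.910,177.644). Closed: final G1 returns to the first vertex.

(Gcodetools for Inkscape — laser output)
G21
G90
G0 X105.013 Y27.984
M3 S958
G1 X101.643 Y24.644 F919
G1 X94.068 Y25.192
G1 X82.288 Y29.627
M5
G0 X15.044 Y14.018
M3 S958
G1 X16.153 Y16.678 F919
G1 X16.611 Y17.637
G1 X16.416 Y16.896
M5
G0 X91.423 Y83.312
M3 S958
G1 X54.769 Y132.074 F919
M5
G0 X32.910 Y177.644
M3 S958
G1 X45.227 Y177.644 F919
G1 X45.227 Y116.510
G1 X32.910 Y116.510
G1 X32.910 Y177.644
M5
G0 X0.000 Y0.000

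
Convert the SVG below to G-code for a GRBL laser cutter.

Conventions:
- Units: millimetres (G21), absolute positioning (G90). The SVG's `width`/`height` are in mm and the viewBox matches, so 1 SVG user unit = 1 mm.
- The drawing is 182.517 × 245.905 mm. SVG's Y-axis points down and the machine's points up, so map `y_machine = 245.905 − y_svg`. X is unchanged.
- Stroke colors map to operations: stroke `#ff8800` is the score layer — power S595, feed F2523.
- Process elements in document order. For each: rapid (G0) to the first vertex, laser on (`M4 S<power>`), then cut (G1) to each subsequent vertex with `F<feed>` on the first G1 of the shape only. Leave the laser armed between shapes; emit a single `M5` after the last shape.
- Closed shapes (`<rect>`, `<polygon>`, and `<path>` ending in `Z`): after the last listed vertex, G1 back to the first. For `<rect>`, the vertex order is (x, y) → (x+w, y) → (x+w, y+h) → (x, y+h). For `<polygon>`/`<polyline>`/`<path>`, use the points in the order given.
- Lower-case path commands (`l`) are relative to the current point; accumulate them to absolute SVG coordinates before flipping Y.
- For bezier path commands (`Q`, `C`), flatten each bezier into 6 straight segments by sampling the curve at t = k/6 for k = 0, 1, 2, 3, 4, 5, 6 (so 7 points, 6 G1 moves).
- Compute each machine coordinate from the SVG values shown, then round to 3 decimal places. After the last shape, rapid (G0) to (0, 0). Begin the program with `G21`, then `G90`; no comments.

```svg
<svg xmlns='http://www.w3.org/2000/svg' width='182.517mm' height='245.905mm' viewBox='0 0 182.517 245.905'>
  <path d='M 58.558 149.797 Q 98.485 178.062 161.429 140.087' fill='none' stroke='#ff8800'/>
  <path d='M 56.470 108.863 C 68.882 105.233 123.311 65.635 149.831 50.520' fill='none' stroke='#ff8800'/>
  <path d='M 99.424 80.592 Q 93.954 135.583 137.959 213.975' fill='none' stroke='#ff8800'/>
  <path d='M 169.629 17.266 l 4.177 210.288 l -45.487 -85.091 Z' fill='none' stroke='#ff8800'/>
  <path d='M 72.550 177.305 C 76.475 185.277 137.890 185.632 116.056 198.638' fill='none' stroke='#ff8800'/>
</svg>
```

Since the viewBox matches the mm dimensions, user units are millimetres directly. The only transform is the Y-flip y_m = 245.905 − y_svg.

Shape 1 is a quadratic bezier drawn with `<path>`. Its stroke #ff8800 means score at S595, F2523. After flipping Y the toolpath is (58.558,96.108) → (72.506,88.526) → (87.733,84.625) → (104.239,84.403) → (122.024,87.861) → (141.087,95.000) → (161.429,105.818).

Shape 2 is a cubic bezier drawn with `<path>`. Its stroke #ff8800 means score at S595, F2523. After flipping Y the toolpath is (56.470,137.042) → (65.854,141.574) → (80.298,150.422) → (97.860,161.907) → (116.598,174.348) → (134.569,186.067) → (149.831,195.385).

Shape 3 is a quadratic bezier drawn with `<path>`. Its stroke #ff8800 means score at S595, F2523. After flipping Y the toolpath is (99.424,165.313) → (98.975,146.333) → (101.275,126.052) → (106.323,104.472) → (114.120,81.591) → (124.665,57.411) → (137.959,31.930).

Shape 4 is a closed polygon drawn with `<path>`. Its stroke #ff8800 means score at S595, F2523. After flipping Y the toolpath is (169.629,228.639) → (173.806,18.351) → (128.319,103.442) → (169.629,228.639), returning to the start.

Shape 5 is a cubic bezier drawn with `<path>`. Its stroke #ff8800 means score at S595, F2523. After flipping Y the toolpath is (72.550,68.600) → (78.652,65.155) → (90.426,62.416) → (103.963,59.821) → (115.353,56.807) → (120.687,52.810) → (116.056,47.267).

G21
G90
G0 X58.558 Y96.108
M4 S595
G1 X72.506 Y88.526 F2523
G1 X87.733 Y84.625
G1 X104.239 Y84.403
G1 X122.024 Y87.861
G1 X141.087 Y95.000
G1 X161.429 Y105.818
G0 X56.470 Y137.042
M4 S595
G1 X65.854 Y141.574 F2523
G1 X80.298 Y150.422
G1 X97.860 Y161.907
G1 X116.598 Y174.348
G1 X134.569 Y186.067
G1 X149.831 Y195.385
G0 X99.424 Y165.313
M4 S595
G1 X98.975 Y146.333 F2523
G1 X101.275 Y126.052
G1 X106.323 Y104.472
G1 X114.120 Y81.591
G1 X124.665 Y57.411
G1 X137.959 Y31.930
G0 X169.629 Y228.639
M4 S595
G1 X173.806 Y18.351 F2523
G1 X128.319 Y103.442
G1 X169.629 Y228.639
G0 X72.550 Y68.600
M4 S595
G1 X78.652 Y65.155 F2523
G1 X90.426 Y62.416
G1 X103.963 Y59.821
G1 X115.353 Y56.807
G1 X120.687 Y52.810
G1 X116.056 Y47.267
M5
G0 X0.000 Y0.000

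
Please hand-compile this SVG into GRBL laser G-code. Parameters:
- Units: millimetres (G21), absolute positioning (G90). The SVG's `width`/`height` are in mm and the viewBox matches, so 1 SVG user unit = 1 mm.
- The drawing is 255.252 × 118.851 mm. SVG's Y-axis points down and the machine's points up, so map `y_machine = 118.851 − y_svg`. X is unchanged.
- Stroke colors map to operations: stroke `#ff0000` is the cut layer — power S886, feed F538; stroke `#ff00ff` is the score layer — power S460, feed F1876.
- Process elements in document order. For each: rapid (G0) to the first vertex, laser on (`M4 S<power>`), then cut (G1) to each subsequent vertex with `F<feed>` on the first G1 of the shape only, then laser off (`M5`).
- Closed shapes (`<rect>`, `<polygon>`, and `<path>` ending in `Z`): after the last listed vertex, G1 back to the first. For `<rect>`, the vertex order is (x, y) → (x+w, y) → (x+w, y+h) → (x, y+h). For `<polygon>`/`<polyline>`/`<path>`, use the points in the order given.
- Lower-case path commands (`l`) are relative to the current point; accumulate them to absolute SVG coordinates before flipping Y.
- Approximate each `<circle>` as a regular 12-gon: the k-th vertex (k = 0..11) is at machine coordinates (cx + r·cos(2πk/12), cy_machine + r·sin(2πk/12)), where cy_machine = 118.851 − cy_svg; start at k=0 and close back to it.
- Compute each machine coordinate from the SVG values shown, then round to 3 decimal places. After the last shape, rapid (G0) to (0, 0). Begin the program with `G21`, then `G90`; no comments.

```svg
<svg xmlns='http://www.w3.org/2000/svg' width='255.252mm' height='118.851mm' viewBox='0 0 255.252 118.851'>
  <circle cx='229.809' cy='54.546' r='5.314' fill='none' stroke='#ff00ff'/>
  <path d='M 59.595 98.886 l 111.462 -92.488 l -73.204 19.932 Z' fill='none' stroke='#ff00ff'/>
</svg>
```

viewBox `0 0 255.252 118.851` with mm width/height → 1 unit = 1 mm. Flip: y_m = 118.851 − y_svg.

**Shape 1** — `<circle>` circle, stroke `#ff00ff` → score (S460, F1876). Machine vertices: (235.123,64.305) → (234.411,66.962) → (232.466,68.907) → (229.809,69.619) → (227.152,68.907) → (225.207,66.962) → (224.495,64.305) → (225.207,61.648) → (227.152,59.703) → (229.809,58.991) → (232.466,59.703) → (234.411,61.648) → (235.123,64.305). Closed: final G1 returns to the first vertex.

**Shape 2** — `<path>` closed polygon, stroke `#ff00ff` → score (S460, F1876). Machine vertices: (59.595,19.965) → (171.057,112.453) → (97.853,92.521) → (59.595,19.965). Closed: final G1 returns to the first vertex.

G21
G90
G0 X235.123 Y64.305
M4 S460
G1 X234.411 Y66.962 F1876
G1 X232.466 Y68.907
G1 X229.809 Y69.619
G1 X227.152 Y68.907
G1 X225.207 Y66.962
G1 X224.495 Y64.305
G1 X225.207 Y61.648
G1 X227.152 Y59.703
G1 X229.809 Y58.991
G1 X232.466 Y59.703
G1 X234.411 Y61.648
G1 X235.123 Y64.305
M5
G0 X59.595 Y19.965
M4 S460
G1 X171.057 Y112.453 F1876
G1 X97.853 Y92.521
G1 X59.595 Y19.965
M5
G0 X0.000 Y0.000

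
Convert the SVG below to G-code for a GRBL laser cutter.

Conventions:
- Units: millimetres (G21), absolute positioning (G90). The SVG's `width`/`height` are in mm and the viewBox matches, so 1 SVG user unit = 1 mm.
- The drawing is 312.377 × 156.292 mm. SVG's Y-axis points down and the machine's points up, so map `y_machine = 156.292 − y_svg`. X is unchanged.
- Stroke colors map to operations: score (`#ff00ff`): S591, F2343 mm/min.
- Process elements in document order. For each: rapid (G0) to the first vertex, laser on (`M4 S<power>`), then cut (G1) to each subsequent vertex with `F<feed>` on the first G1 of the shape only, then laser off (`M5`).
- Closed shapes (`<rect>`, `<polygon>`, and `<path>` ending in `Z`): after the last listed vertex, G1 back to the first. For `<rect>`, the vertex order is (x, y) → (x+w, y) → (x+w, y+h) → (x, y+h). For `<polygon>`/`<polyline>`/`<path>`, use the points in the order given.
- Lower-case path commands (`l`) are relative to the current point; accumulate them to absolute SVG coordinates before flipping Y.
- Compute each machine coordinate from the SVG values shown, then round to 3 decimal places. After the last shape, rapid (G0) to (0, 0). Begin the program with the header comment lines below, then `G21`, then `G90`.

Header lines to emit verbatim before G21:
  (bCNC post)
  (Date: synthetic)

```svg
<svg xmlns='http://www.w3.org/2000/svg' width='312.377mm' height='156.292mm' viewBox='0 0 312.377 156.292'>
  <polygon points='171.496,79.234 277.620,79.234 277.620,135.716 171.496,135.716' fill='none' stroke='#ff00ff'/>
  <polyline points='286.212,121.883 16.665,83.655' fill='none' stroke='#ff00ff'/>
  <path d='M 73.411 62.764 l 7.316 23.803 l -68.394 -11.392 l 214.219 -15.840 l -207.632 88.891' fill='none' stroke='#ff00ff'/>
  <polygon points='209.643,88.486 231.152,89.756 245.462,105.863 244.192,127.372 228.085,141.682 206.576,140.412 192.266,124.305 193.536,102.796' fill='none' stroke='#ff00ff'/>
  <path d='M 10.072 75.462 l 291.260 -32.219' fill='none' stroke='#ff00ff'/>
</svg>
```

(bCNC post)
(Date: synthetic)
G21
G90
G0 X171.496 Y77.058
M4 S591
G1 X277.620 Y77.058 F2343
G1 X277.620 Y20.576
G1 X171.496 Y20.576
G1 X171.496 Y77.058
M5
G0 X286.212 Y34.409
M4 S591
G1 X16.665 Y72.637 F2343
M5
G0 X73.411 Y93.528
M4 S591
G1 X80.727 Y69.725 F2343
G1 X12.333 Y81.117
G1 X226.552 Y96.957
G1 X18.920 Y8.066
M5
G0 X209.643 Y67.806
M4 S591
G1 X231.152 Y66.536 F2343
G1 X245.462 Y50.429
G1 X244.192 Y28.920
G1 X228.085 Y14.610
G1 X206.576 Y15.880
G1 X192.266 Y31.987
G1 X193.536 Y53.496
G1 X209.643 Y67.806
M5
G0 X10.072 Y80.830
M4 S591
G1 X301.332 Y113.049 F2343
M5
G0 X0.000 Y0.000

1 u = 1 mm; y_m = 156.292 − y.

[1] `<polygon>` rectangle, #ff00ff→score S591 F2343: (171.496,77.058) → (277.620,77.058) → (277.620,20.576) → (171.496,20.576) → (171.496,77.058) (closed)

[2] `<polyline>` line segment, #ff00ff→score S591 F2343: (286.212,34.409) → (16.665,72.637)

[3] `<path>` open polyline, #ff00ff→score S591 F2343: (73.411,93.528) → (80.727,69.725) → (12.333,81.117) → (226.552,96.957) → (18.920,8.066)

[4] `<polygon>` regular polygon, #ff00ff→score S591 F2343: (209.643,67.806) → (231.152,66.536) → (245.462,50.429) → (244.192,28.920) → (228.085,14.610) → (206.576,15.880) → (192.266,31.987) → (193.536,53.496) → (209.643,67.806) (closed)

[5] `<path>` line segment, #ff00ff→score S591 F2343: (10.072,80.830) → (301.332,113.049)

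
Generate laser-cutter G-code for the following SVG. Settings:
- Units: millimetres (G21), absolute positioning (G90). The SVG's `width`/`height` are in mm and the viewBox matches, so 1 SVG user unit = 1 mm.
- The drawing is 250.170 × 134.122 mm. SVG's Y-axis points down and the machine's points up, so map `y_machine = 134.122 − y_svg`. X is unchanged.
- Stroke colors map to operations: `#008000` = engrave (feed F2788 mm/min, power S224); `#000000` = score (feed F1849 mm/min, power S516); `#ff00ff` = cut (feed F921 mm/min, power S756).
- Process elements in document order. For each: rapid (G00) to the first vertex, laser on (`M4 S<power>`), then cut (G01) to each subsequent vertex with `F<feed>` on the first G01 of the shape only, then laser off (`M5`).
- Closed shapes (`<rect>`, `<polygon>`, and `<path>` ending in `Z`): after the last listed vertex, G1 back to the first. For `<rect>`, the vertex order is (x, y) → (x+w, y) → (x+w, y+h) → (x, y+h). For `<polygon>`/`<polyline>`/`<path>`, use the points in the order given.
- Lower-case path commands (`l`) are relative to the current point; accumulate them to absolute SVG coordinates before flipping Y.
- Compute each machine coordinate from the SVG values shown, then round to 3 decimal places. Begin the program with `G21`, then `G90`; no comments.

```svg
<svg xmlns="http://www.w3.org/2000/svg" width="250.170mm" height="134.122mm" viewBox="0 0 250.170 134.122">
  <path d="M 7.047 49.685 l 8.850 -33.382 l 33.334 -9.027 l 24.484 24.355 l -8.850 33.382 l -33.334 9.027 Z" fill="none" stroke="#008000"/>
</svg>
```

G21
G90
G00 X7.047 Y84.437
M4 S224
G01 X15.897 Y117.819 F2788
G01 X49.231 Y126.846
G01 X73.715 Y102.491
G01 X64.865 Y69.109
G01 X31.531 Y60.082
G01 X7.047 Y84.437
M5

Since the viewBox matches the mm dimensions, user units are millimetres directly. The only transform is the Y-flip y_m = 134.122 − y_svg.

Shape 1 is a regular polygon drawn with `<path>`. Its stroke #008000 means engrave at S224, F2788. After flipping Y the toolpath is (7.047,84.437) → (15.897,117.819) → (49.231,126.846) → (73.715,102.491) → (64.865,69.109) → (31.531,60.082) → (7.047,84.437), returning to the start.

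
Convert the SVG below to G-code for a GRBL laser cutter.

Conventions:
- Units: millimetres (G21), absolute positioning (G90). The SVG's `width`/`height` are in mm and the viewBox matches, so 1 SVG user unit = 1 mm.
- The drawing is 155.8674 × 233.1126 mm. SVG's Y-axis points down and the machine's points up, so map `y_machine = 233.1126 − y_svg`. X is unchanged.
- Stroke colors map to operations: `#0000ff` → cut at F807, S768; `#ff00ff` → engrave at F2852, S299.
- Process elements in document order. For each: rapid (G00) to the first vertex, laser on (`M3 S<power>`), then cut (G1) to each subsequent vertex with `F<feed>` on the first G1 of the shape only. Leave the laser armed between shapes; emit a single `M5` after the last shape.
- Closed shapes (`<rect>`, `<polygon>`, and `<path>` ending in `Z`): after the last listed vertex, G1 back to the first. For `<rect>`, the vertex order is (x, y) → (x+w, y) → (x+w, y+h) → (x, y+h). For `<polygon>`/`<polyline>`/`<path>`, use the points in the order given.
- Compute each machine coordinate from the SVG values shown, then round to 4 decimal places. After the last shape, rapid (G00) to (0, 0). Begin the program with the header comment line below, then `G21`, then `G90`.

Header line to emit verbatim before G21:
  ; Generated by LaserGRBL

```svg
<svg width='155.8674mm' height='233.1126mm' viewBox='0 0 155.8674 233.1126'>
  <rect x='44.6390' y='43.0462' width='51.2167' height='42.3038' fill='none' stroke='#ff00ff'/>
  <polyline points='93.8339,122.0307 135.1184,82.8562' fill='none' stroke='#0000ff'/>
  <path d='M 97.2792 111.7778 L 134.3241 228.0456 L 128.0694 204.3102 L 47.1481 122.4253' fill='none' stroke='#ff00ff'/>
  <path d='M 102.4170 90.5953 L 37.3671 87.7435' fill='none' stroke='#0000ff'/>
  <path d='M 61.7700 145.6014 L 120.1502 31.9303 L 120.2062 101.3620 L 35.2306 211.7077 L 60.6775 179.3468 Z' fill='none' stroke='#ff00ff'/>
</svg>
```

; Generated by LaserGRBL
G21
G90
G00 X44.6390 Y190.0664
M3 S299
G1 X95.8557 Y190.0664 F2852
G1 X95.8557 Y147.7626
G1 X44.6390 Y147.7626
G1 X44.6390 Y190.0664
G00 X93.8339 Y111.0819
M3 S768
G1 X135.1184 Y150.2564 F807
G00 X97.2792 Y121.3348
M3 S299
G1 X134.3241 Y5.0670 F2852
G1 X128.0694 Y28.8024
G1 X47.1481 Y110.6873
G00 X102.4170 Y142.5173
M3 S768
G1 X37.3671 Y145.3691 F807
G00 X61.7700 Y87.5112
M3 S299
G1 X120.1502 Y201.1823 F2852
G1 X120.2062 Y131.7506
G1 X35.2306 Y21.4049
G1 X60.6775 Y53.7658
G1 X61.7700 Y87.5112
M5
G00 X0.0000 Y0.0000

Since the viewBox matches the mm dimensions, user units are millimetres directly. The only transform is the Y-flip y_m = 233.1126 − y_svg.

Shape 1 is a rectangle drawn with `<rect>`. Its stroke #ff00ff means engrave at S299, F2852. After flipping Y the toolpath is (44.6390,190.0664) → (95.8557,190.0664) → (95.8557,147.7626) → (44.6390,147.7626) → (44.6390,190.0664), returning to the start.

Shape 2 is a line segment drawn with `<polyline>`. Its stroke #0000ff means cut at S768, F807. After flipping Y the toolpath is (93.8339,111.0819) → (135.1184,150.2564).

Shape 3 is a open polyline drawn with `<path>`. Its stroke #ff00ff means engrave at S299, F2852. After flipping Y the toolpath is (97.2792,121.3348) → (134.3241,5.0670) → (128.0694,28.8024) → (47.1481,110.6873).

Shape 4 is a line segment drawn with `<path>`. Its stroke #0000ff means cut at S768, F807. After flipping Y the toolpath is (102.4170,142.5173) → (37.3671,145.3691).

Shape 5 is a closed polygon drawn with `<path>`. Its stroke #ff00ff means engrave at S299, F2852. After flipping Y the toolpath is (61.7700,87.5112) → (120.1502,201.1823) → (120.2062,131.7506) → (35.2306,21.4049) → (60.6775,53.7658) → (61.7700,87.5112), returning to the start.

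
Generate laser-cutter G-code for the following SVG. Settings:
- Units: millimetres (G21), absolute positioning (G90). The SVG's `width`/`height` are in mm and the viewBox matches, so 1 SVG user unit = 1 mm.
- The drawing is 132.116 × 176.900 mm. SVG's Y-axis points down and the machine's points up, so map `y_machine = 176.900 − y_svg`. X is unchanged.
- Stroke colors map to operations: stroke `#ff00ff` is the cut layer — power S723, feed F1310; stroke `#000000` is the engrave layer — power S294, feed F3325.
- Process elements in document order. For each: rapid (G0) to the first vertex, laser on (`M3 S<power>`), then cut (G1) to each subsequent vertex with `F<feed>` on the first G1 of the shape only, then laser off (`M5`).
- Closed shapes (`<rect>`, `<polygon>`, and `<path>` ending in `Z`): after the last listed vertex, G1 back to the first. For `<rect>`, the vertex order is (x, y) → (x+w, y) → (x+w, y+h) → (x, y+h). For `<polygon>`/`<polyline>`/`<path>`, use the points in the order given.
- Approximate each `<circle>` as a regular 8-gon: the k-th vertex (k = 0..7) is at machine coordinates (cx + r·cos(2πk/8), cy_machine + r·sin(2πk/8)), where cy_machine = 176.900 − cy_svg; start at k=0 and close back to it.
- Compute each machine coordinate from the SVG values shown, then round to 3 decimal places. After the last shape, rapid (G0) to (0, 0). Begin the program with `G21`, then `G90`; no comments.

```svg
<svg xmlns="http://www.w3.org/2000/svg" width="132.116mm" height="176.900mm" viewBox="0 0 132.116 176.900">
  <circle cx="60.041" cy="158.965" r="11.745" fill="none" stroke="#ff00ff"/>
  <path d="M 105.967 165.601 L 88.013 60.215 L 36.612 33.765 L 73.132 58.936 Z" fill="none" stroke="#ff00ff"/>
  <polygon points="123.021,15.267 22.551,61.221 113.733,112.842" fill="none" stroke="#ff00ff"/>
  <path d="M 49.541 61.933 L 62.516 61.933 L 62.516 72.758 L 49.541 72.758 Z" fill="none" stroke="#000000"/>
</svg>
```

G21
G90
G0 X71.786 Y17.935
M3 S723
G1 X68.346 Y26.240 F1310
G1 X60.041 Y29.680
G1 X51.736 Y26.240
G1 X48.296 Y17.935
G1 X51.736 Y9.630
G1 X60.041 Y6.190
G1 X68.346 Y9.630
G1 X71.786 Y17.935
M5
G0 X105.967 Y11.299
M3 S723
G1 X88.013 Y116.685 F1310
G1 X36.612 Y143.135
G1 X73.132 Y117.964
G1 X105.967 Y11.299
M5
G0 X123.021 Y161.633
M3 S723
G1 X22.551 Y115.679 F1310
G1 X113.733 Y64.058
G1 X123.021 Y161.633
M5
G0 X49.541 Y114.967
M3 S294
G1 X62.516 Y114.967 F3325
G1 X62.516 Y104.142
G1 X49.541 Y104.142
G1 X49.541 Y114.967
M5
G0 X0.000 Y0.000

1 u = 1 mm; y_m = 176.900 − y.

[1] `<circle>` circle, #ff00ff→cut S723 F1310: (71.786,17.935) → (68.346,26.240) → (60.041,29.680) → (51.736,26.240) → (48.296,17.935) → (51.736,9.630) → (60.041,6.190) → (68.346,9.630) → (71.786,17.935) (closed)

[2] `<path>` closed polygon, #ff00ff→cut S723 F1310: (105.967,11.299) → (88.013,116.685) → (36.612,143.135) → (73.132,117.964) → (105.967,11.299) (closed)

[3] `<polygon>` closed polygon, #ff00ff→cut S723 F1310: (123.021,161.633) → (22.551,115.679) → (113.733,64.058) → (123.021,161.633) (closed)

[4] `<path>` rectangle, #000000→engrave S294 F3325: (49.541,114.967) → (62.516,114.967) → (62.516,104.142) → (49.541,104.142) → (49.541,114.967) (closed)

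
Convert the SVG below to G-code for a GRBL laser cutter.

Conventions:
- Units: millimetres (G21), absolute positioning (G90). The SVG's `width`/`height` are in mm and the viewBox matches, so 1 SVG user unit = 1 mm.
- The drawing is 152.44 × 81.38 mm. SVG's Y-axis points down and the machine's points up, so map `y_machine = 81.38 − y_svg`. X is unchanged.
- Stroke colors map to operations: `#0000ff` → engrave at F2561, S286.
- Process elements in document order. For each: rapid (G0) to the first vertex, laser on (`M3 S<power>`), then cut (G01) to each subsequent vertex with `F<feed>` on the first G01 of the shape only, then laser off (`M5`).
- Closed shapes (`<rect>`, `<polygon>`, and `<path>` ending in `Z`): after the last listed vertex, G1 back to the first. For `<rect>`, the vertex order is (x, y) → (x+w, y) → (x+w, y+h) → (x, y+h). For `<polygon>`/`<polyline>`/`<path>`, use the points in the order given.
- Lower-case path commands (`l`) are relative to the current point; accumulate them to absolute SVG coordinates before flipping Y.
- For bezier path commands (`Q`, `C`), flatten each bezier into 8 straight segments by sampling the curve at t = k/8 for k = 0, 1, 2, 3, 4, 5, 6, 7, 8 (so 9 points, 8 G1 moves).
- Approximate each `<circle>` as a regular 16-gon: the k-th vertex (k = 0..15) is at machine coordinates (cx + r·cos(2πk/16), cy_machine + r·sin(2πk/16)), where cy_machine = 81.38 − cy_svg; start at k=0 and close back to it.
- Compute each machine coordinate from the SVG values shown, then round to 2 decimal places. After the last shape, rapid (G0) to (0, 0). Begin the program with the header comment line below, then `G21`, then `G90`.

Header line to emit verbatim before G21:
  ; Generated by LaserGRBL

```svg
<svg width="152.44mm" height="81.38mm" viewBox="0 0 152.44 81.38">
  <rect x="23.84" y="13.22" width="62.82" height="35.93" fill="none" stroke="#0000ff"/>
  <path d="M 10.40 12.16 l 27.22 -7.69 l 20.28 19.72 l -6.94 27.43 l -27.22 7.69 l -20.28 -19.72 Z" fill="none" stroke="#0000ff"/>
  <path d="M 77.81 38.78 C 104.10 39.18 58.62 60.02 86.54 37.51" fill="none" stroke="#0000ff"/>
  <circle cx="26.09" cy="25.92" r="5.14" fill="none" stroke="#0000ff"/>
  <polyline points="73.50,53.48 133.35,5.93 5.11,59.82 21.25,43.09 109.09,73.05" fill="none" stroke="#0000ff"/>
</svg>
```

; Generated by LaserGRBL
G21
G90
G0 X23.84 Y68.16
M3 S286
G01 X86.66 Y68.16 F2561
G01 X86.66 Y32.23
G01 X23.84 Y32.23
G01 X23.84 Y68.16
M5
G0 X10.40 Y69.22
M3 S286
G01 X37.62 Y76.91 F2561
G01 X57.90 Y57.19
G01 X50.96 Y29.76
G01 X23.74 Y22.07
G01 X3.46 Y41.79
G01 X10.40 Y69.22
M5
G0 X77.81 Y42.60
M3 S286
G01 X84.59 Y41.62 F2561
G01 X86.34 Y39.46
G01 X84.76 Y36.89
G01 X81.56 Y34.64
G01 X78.44 Y33.47
G01 X77.09 Y34.12
G01 X79.23 Y37.34
G01 X86.54 Y43.87
M5
G0 X31.23 Y55.46
M3 S286
G01 X30.84 Y57.43 F2561
G01 X29.72 Y59.09
G01 X28.06 Y60.21
G01 X26.09 Y60.60
G01 X24.12 Y60.21
G01 X22.46 Y59.09
G01 X21.34 Y57.43
G01 X20.95 Y55.46
G01 X21.34 Y53.49
G01 X22.46 Y51.83
G01 X24.12 Y50.71
G01 X26.09 Y50.32
G01 X28.06 Y50.71
G01 X29.72 Y51.83
G01 X30.84 Y53.49
G01 X31.23 Y55.46
M5
G0 X73.50 Y27.90
M3 S286
G01 X133.35 Y75.45 F2561
G01 X5.11 Y21.56
G01 X21.25 Y38.29
G01 X109.09 Y8.33
M5
G0 X0.00 Y0.00

1 u = 1 mm; y_m = 81.38 − y.

[1] `<rect>` rectangle, #0000ff→engrave S286 F2561: (23.84,68.16) → (86.66,68.16) → (86.66,32.23) → (23.84,32.23) → (23.84,68.16) (closed)

[2] `<path>` regular polygon, #0000ff→engrave S286 F2561: (10.40,69.22) → (37.62,76.91) → (57.90,57.19) → (50.96,29.76) → (23.74,22.07) → (3.46,41.79) → (10.40,69.22) (closed)

[3] `<path>` cubic bezier, #0000ff→engrave S286 F2561: (77.81,42.60) → (84.59,41.62) → (86.34,39.46) → (84.76,36.89) → (81.56,34.64) → (78.44,33.47) → (77.09,34.12) → (79.23,37.34) → (86.54,43.87)

[4] `<circle>` circle, #0000ff→engrave S286 F2561: (31.23,55.46) → (30.84,57.43) → (29.72,59.09) → (28.06,60.21) → (26.09,60.60) → (24.12,60.21) → (22.46,59.09) → (21.34,57.43) → (20.95,55.46) → (21.34,53.49) → (22.46,51.83) → (24.12,50.71) → (26.09,50.32) → (28.06,50.71) → (29.72,51.83) → (30.84,53.49) → (31.23,55.46) (closed)

[5] `<polyline>` open polyline, #0000ff→engrave S286 F2561: (73.50,27.90) → (133.35,75.45) → (5.11,21.56) → (21.25,38.29) → (109.09,8.33)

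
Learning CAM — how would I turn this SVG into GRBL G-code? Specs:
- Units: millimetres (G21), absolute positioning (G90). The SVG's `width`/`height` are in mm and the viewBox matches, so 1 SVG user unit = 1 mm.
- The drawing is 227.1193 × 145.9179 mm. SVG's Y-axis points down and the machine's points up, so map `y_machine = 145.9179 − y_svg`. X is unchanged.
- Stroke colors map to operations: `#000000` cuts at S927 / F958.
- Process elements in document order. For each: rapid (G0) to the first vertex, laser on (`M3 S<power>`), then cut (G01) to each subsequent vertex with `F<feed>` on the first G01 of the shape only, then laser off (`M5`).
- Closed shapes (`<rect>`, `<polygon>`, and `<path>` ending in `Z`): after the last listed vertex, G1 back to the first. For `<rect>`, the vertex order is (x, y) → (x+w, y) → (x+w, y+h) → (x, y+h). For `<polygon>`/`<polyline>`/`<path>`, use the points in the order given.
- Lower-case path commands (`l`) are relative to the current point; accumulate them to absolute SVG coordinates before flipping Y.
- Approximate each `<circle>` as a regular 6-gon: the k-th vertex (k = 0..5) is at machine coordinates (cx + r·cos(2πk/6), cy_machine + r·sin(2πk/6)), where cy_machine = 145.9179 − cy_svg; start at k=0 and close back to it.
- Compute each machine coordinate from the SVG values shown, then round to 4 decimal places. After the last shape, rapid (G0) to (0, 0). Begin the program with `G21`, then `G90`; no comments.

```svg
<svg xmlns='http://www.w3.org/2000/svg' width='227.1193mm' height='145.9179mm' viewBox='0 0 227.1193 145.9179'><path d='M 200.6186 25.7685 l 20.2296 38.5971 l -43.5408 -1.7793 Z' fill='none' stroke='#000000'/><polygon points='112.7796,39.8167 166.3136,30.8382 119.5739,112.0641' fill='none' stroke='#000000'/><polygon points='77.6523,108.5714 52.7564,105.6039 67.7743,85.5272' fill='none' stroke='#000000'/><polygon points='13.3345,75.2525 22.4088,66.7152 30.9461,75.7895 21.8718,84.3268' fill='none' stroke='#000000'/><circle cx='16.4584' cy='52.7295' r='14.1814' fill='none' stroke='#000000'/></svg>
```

Since the viewBox matches the mm dimensions, user units are millimetres directly. The only transform is the Y-flip y_m = 145.9179 − y_svg.

Shape 1 is a regular polygon drawn with `<path>`. Its stroke #000000 means cut at S927, F958. After flipping Y the toolpath is (200.6186,120.1494) → (220.8482,81.5523) → (177.3074,83.3316) → (200.6186,120.1494), returning to the start.

Shape 2 is a closed polygon drawn with `<polygon>`. Its stroke #000000 means cut at S927, F958. After flipping Y the toolpath is (112.7796,106.1012) → (166.3136,115.0797) → (119.5739,33.8538) → (112.7796,106.1012), returning to the start.

Shape 3 is a regular polygon drawn with `<polygon>`. Its stroke #000000 means cut at S927, F958. After flipping Y the toolpath is (77.6523,37.3465) → (52.7564,40.3140) → (67.7743,60.3907) → (77.6523,37.3465), returning to the start.

Shape 4 is a regular polygon drawn with `<polygon>`. Its stroke #000000 means cut at S927, F958. After flipping Y the toolpath is (13.3345,70.6654) → (22.4088,79.2027) → (30.9461,70.1284) → (21.8718,61.5911) → (13.3345,70.6654), returning to the start.

Shape 5 is a circle drawn with `<circle>`. Its stroke #000000 means cut at S927, F958. After flipping Y the toolpath is (30.6398,93.1884) → (23.5491,105.4699) → (9.3677,105.4699) → (2.2770,93.1884) → (9.3677,80.9069) → (23.5491,80.9069) → (30.6398,93.1884), returning to the start.

G21
G90
G0 X200.6186 Y120.1494
M3 S927
G01 X220.8482 Y81.5523 F958
G01 X177.3074 Y83.3316
G01 X200.6186 Y120.1494
M5
G0 X112.7796 Y106.1012
M3 S927
G01 X166.3136 Y115.0797 F958
G01 X119.5739 Y33.8538
G01 X112.7796 Y106.1012
M5
G0 X77.6523 Y37.3465
M3 S927
G01 X52.7564 Y40.3140 F958
G01 X67.7743 Y60.3907
G01 X77.6523 Y37.3465
M5
G0 X13.3345 Y70.6654
M3 S927
G01 X22.4088 Y79.2027 F958
G01 X30.9461 Y70.1284
G01 X21.8718 Y61.5911
G01 X13.3345 Y70.6654
M5
G0 X30.6398 Y93.1884
M3 S927
G01 X23.5491 Y105.4699 F958
G01 X9.3677 Y105.4699
G01 X2.2770 Y93.1884
G01 X9.3677 Y80.9069
G01 X23.5491 Y80.9069
G01 X30.6398 Y93.1884
M5
G0 X0.0000 Y0.0000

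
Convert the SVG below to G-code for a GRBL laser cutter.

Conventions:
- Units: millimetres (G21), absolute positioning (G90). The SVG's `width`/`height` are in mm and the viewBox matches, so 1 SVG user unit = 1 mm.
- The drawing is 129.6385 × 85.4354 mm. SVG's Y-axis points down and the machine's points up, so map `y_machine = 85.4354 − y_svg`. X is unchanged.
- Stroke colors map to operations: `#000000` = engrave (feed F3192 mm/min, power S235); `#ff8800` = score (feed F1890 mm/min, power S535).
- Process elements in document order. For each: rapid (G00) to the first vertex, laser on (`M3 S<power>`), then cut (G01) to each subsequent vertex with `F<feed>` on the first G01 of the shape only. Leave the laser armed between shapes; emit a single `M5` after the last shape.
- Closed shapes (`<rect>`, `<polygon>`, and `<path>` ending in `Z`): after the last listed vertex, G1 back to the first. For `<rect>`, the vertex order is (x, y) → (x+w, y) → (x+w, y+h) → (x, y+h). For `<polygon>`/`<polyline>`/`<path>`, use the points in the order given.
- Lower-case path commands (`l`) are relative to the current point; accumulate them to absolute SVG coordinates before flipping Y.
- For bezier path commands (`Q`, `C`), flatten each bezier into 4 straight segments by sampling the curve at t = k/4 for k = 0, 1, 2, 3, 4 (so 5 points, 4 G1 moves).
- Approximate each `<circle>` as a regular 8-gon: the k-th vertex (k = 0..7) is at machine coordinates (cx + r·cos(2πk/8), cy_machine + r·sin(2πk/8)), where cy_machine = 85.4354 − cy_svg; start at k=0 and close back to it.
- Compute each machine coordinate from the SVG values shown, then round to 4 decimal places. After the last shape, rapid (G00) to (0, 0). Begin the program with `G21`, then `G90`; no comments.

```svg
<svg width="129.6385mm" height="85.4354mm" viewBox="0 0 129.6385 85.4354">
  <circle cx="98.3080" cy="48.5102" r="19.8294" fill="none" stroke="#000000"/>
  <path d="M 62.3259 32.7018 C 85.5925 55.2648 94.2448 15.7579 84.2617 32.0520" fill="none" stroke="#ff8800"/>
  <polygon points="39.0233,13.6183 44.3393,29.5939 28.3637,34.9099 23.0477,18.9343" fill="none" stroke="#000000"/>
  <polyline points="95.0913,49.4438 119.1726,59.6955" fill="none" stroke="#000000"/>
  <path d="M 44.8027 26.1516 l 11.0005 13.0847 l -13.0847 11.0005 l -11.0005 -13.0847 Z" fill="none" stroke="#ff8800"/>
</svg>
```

G21
G90
G00 X118.1374 Y36.9252
M3 S235
G01 X112.3295 Y50.9467 F3192
G01 X98.3080 Y56.7546
G01 X84.2865 Y50.9467
G01 X78.4786 Y36.9252
G01 X84.2865 Y22.9037
G01 X98.3080 Y17.0958
G01 X112.3295 Y22.9037
G01 X118.1374 Y36.9252
G00 X62.3259 Y52.7336
M3 S535
G01 X76.9728 Y45.6077 F1890
G01 X85.7624 Y50.7077
G01 X88.3177 Y56.9830
G01 X84.2617 Y53.3834
G00 X39.0233 Y71.8171
M3 S235
G01 X44.3393 Y55.8415 F3192
G01 X28.3637 Y50.5255
G01 X23.0477 Y66.5011
G01 X39.0233 Y71.8171
G00 X95.0913 Y35.9916
M3 S235
G01 X119.1726 Y25.7399 F3192
G00 X44.8027 Y59.2838
M3 S535
G01 X55.8032 Y46.1991 F1890
G01 X42.7185 Y35.1986
G01 X31.7180 Y48.2833
G01 X44.8027 Y59.2838
M5
G00 X0.0000 Y0.0000

1 u = 1 mm; y_m = 85.4354 − y.

[1] `<circle>` circle, #000000→engrave S235 F3192: (118.1374,36.9252) → (112.3295,50.9467) → (98.3080,56.7546) → (84.2865,50.9467) → (78.4786,36.9252) → (84.2865,22.9037) → (98.3080,17.0958) → (112.3295,22.9037) → (118.1374,36.9252) (closed)

[2] `<path>` cubic bezier, #ff8800→score S535 F1890: (62.3259,52.7336) → (76.9728,45.6077) → (85.7624,50.7077) → (88.3177,56.9830) → (84.2617,53.3834)

[3] `<polygon>` regular polygon, #000000→engrave S235 F3192: (39.0233,71.8171) → (44.3393,55.8415) → (28.3637,50.5255) → (23.0477,66.5011) → (39.0233,71.8171) (closed)

[4] `<polyline>` line segment, #000000→engrave S235 F3192: (95.0913,35.9916) → (119.1726,25.7399)

[5] `<path>` regular polygon, #ff8800→score S535 F1890: (44.8027,59.2838) → (55.8032,46.1991) → (42.7185,35.1986) → (31.7180,48.2833) → (44.8027,59.2838) (closed)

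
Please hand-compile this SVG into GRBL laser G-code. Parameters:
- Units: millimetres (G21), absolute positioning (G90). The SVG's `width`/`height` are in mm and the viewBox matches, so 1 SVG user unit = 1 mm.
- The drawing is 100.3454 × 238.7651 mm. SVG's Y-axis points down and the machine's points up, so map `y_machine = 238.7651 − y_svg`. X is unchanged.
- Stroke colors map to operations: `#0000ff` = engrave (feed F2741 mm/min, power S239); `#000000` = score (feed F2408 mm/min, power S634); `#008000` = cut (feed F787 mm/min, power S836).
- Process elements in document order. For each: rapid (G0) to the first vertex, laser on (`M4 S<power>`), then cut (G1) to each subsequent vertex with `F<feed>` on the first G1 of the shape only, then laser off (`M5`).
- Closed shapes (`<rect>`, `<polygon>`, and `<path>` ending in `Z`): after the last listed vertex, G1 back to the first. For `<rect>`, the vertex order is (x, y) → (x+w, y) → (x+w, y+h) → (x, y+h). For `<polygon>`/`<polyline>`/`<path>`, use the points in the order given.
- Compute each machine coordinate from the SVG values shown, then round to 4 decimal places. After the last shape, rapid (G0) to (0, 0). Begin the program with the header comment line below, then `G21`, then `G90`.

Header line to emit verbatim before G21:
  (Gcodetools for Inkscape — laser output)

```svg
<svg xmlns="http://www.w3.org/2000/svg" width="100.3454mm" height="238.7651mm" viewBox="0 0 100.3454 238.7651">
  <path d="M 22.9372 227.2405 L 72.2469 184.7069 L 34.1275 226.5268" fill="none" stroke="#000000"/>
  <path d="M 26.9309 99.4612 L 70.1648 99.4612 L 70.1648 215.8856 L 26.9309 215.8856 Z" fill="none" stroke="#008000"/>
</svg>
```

viewBox `0 0 100.3454 238.7651` with mm width/height → 1 unit = 1 mm. Flip: y_m = 238.7651 − y_svg.

**Shape 1** — `<path>` open polyline, stroke `#000000` → score (S634, F2408). Machine vertices: (22.9372,11.5246) → (72.2469,54.0582) → (34.1275,12.2383). Open path.

**Shape 2** — `<path>` rectangle, stroke `#008000` → cut (S836, F787). Machine vertices: (26.9309,139.3039) → (70.1648,139.3039) → (70.1648,22.8795) → (26.9309,22.8795) → (26.9309,139.3039). Closed: final G1 returns to the first vertex.

(Gcodetools for Inkscape — laser output)
G21
G90
G0 X22.9372 Y11.5246
M4 S634
G1 X72.2469 Y54.0582 F2408
G1 X34.1275 Y12.2383
M5
G0 X26.9309 Y139.3039
M4 S836
G1 X70.1648 Y139.3039 F787
G1 X70.1648 Y22.8795
G1 X26.9309 Y22.8795
G1 X26.9309 Y139.3039
M5
G0 X0.0000 Y0.0000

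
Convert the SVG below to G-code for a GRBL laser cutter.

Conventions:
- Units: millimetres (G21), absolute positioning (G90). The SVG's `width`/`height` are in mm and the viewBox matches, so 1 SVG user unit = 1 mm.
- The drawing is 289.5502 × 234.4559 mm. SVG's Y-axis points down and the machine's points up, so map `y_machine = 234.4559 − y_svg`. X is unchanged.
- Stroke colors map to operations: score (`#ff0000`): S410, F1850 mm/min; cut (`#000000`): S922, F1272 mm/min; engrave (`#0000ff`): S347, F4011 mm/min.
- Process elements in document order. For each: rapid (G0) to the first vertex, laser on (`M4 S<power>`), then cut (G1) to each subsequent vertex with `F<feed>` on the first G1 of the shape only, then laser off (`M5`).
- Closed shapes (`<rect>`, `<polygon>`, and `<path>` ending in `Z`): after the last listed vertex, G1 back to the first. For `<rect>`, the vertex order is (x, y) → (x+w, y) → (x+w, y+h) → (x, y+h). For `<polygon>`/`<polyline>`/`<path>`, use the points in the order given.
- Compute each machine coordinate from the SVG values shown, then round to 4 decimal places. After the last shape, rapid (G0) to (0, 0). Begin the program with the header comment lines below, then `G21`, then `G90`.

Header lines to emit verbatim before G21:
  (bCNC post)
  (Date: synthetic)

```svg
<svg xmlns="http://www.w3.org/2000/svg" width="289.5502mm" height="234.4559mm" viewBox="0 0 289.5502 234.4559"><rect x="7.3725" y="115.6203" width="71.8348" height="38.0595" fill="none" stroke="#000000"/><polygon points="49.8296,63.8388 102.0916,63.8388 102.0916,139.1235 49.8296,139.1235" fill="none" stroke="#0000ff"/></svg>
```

(bCNC post)
(Date: synthetic)
G21
G90
G0 X7.3725 Y118.8356
M4 S922
G1 X79.2073 Y118.8356 F1272
G1 X79.2073 Y80.7761
G1 X7.3725 Y80.7761
G1 X7.3725 Y118.8356
M5
G0 X49.8296 Y170.6171
M4 S347
G1 X102.0916 Y170.6171 F4011
G1 X102.0916 Y95.3324
G1 X49.8296 Y95.3324
G1 X49.8296 Y170.6171
M5
G0 X0.0000 Y0.0000

Since the viewBox matches the mm dimensions, user units are millimetres directly. The only transform is the Y-flip y_m = 234.4559 − y_svg.

Shape 1 is a rectangle drawn with `<rect>`. Its stroke #000000 means cut at S922, F1272. After flipping Y the toolpath is (7.3725,118.8356) → (79.2073,118.8356) → (79.2073,80.7761) → (7.3725,80.7761) → (7.3725,118.8356), returning to the start.

Shape 2 is a rectangle drawn with `<polygon>`. Its stroke #0000ff means engrave at S347, F4011. After flipping Y the toolpath is (49.8296,170.6171) → (102.0916,170.6171) → (102.0916,95.3324) → (49.8296,95.3324) → (49.8296,170.6171), returning to the start.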